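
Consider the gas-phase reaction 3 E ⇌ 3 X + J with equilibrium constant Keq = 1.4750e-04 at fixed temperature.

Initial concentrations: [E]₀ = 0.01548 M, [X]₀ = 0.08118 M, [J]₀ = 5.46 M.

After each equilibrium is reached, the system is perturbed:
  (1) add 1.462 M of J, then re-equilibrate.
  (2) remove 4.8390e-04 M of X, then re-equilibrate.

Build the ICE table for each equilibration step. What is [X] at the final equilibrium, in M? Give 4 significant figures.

[X]_eq = 0.002598 M

Q₀ = 787.5 vs Keq = 1.4750e-04 ⇒ Q>K, reverse
Step 1:
                    E           X           J
  Initial     0.01548     0.08118        5.46
  Change      0.07836    -0.07836    -0.02612
  Equil       0.09384     0.00282       5.434
  solve Keq expr → x = -0.02612; check Q = 1.4750e-04
Then add 1.462 M of J.
Step 2:
                    E           X           J
  Initial     0.09384     0.00282       6.896
  Change   2.0950e-04 -2.0950e-04 -6.9834e-05
  Equil       0.09405    0.002611       6.896
  solve Keq expr → x = -6.9834e-05; check Q = 1.4750e-04
Then remove 4.8390e-04 M of X.
Step 3:
                    E           X           J
  Initial     0.09405    0.002127       6.896
  Change  -4.7081e-04  4.7081e-04  1.5694e-04
  Equil       0.09358    0.002598       6.896
  solve Keq expr → x = 1.5694e-04; check Q = 1.4750e-04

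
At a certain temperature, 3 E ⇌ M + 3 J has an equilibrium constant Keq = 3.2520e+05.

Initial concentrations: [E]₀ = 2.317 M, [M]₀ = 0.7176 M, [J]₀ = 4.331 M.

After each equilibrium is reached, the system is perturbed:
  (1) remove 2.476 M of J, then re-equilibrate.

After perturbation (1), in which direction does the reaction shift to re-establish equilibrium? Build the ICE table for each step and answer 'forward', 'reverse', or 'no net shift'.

Q₀ = 4.687 vs Keq = 3.2520e+05 ⇒ Q<K, forward
Step 1:
                    E           M           J
  init          2.317      0.7176       4.331
  Δ            -2.209      0.7364       2.209
  eq           0.1077       1.454        6.54
  solve Keq expr → x = 0.7364; check Q = 3.2520e+05
Then remove 2.476 M of J.
Step 2:
                    E           M           J
  init         0.1077       1.454       4.064
  Δ          -0.03993     0.01331     0.03993
  eq          0.06782       1.467       4.104
  solve Keq expr → x = 0.01331; check Q = 3.2520e+05

Direction: forward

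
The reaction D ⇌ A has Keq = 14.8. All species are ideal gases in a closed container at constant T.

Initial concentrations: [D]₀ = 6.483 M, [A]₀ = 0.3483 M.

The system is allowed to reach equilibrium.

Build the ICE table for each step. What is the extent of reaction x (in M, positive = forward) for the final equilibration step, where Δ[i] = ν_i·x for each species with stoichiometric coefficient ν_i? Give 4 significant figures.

Q₀ = 0.05373 vs Keq = 14.8 ⇒ Q<K, forward
Step 1:
                   D          A
  Initial      6.483     0.3483
  Change      -6.051      6.051
  Equil       0.4324      6.399
  solve Keq expr → x = 6.051; check Q = 14.8

x = 6.051 M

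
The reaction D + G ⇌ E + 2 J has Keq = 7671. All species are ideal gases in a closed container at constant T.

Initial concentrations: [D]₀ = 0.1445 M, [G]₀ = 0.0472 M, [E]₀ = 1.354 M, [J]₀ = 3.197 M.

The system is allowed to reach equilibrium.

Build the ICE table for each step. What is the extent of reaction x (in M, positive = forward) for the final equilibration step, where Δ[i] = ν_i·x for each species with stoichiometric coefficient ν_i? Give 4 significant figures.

Q₀ = 2029 vs Keq = 7671 ⇒ Q<K, forward
Step 1:
                   D          G          E          J
  init        0.1445     0.0472      1.354      3.197
  Δ         -0.03041   -0.03041    0.03041    0.06082
  eq          0.1141    0.01679      1.384      3.258
  solve Keq expr → x = 0.03041; check Q = 7671

x = 0.03041 M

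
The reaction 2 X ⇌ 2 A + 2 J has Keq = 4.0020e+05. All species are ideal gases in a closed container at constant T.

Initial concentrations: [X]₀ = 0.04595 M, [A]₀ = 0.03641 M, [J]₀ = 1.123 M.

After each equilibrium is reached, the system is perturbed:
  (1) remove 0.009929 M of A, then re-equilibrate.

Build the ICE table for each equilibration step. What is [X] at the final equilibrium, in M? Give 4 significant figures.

[X]_eq = 1.3358e-04 M

Q₀ = 0.7918 vs Keq = 4.0020e+05 ⇒ Q<K, forward
Step 1:
                   X          A          J
  Initial    0.04595    0.03641      1.123
  Change     -0.0458     0.0458     0.0458
  Equil   1.5189e-04    0.08221      1.169
  solve Keq expr → x = 0.0229; check Q = 4.0020e+05
Then remove 0.009929 M of A.
Step 2:
                   X          A          J
  Initial 1.5189e-04    0.07228      1.169
  Change  -1.8309e-05 1.8309e-05 1.8309e-05
  Equil   1.3358e-04     0.0723      1.169
  solve Keq expr → x = 9.1543e-06; check Q = 4.0020e+05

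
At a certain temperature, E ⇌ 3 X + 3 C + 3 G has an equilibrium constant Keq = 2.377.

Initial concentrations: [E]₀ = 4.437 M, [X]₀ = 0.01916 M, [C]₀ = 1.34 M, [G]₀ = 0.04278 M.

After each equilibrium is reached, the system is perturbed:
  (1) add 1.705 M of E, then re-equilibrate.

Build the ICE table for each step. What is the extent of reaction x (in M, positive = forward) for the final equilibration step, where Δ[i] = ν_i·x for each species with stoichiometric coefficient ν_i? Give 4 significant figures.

x = 0.01557 M

Q₀ = 2.9863e-10 vs Keq = 2.377 ⇒ Q<K, forward
Step 1:
                  E         X         C         G
  Initial     4.437   0.01916      1.34   0.04278
  Change    -0.3128    0.9383    0.9383    0.9383
  Equil       4.124    0.9575     2.278    0.9811
  solve Keq expr → x = 0.3128; check Q = 2.377
Then add 1.705 M of E.
Step 2:
                  E         X         C         G
  Initial     5.829    0.9575     2.278    0.9811
  Change   -0.01557   0.04671   0.04671   0.04671
  Equil       5.814     1.004     2.325     1.028
  solve Keq expr → x = 0.01557; check Q = 2.377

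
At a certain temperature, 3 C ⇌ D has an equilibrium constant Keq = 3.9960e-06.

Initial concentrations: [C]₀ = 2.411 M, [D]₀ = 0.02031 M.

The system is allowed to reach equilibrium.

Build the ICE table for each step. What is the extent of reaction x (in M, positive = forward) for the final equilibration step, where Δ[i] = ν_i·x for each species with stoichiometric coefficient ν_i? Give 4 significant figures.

x = -0.02025 M

Q₀ = 0.001449 vs Keq = 3.9960e-06 ⇒ Q>K, reverse
Step 1:
                   C          D
  init         2.411    0.02031
  Δ          0.06075   -0.02025
  eq           2.472 6.0345e-05
  solve Keq expr → x = -0.02025; check Q = 3.9960e-06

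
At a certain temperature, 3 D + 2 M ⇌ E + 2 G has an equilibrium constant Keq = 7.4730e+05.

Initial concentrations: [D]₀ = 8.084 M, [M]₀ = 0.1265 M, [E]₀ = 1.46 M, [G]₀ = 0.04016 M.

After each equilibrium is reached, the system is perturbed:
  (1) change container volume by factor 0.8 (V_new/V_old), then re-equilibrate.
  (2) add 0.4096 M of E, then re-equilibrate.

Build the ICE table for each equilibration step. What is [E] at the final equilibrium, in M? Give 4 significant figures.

[E]_eq = 2.314 M

Q₀ = 2.7854e-04 vs Keq = 7.4730e+05 ⇒ Q<K, forward
Step 1:
                   D          M          E          G
  Initial      8.084     0.1265       1.46    0.04016
  Change     -0.1897    -0.1265    0.06324     0.1265
  Equil        7.894 1.0727e-05      1.523     0.1666
  solve Keq expr → x = 0.06324; check Q = 7.4730e+05
Then change container volume by factor 0.8 (V_new/V_old).
Step 2:
                   D          M          E          G
  Initial      9.868 1.3409e-05      1.904     0.2083
  Change  -4.0224e-06 -2.6816e-06 1.3408e-06 2.6816e-06
  Equil        9.868 1.0727e-05      1.904     0.2083
  solve Keq expr → x = 1.3408e-06; check Q = 7.4730e+05
Then add 0.4096 M of E.
Step 3:
                   D          M          E          G
  Initial      9.868 1.0727e-05      2.314     0.2083
  Change  1.6464e-06 1.0976e-06 -5.4879e-07 -1.0976e-06
  Equil        9.868 1.1825e-05      2.314     0.2083
  solve Keq expr → x = -5.4879e-07; check Q = 7.4730e+05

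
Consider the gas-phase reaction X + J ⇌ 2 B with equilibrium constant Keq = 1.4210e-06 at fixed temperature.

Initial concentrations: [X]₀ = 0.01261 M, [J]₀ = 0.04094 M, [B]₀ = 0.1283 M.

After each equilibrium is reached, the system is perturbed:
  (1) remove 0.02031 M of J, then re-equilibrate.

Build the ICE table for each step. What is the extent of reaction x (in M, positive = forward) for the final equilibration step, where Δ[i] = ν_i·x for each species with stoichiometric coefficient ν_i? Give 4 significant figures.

x = -5.4468e-06 M

Q₀ = 31.89 vs Keq = 1.4210e-06 ⇒ Q>K, reverse
Step 1:
                   X          J          B
  Initial    0.01261    0.04094     0.1283
  Change      0.0641     0.0641    -0.1282
  Equil      0.07671      0.105 1.0700e-04
  solve Keq expr → x = -0.0641; check Q = 1.4210e-06
Then remove 0.02031 M of J.
Step 2:
                   X          J          B
  Initial    0.07671    0.08473 1.0700e-04
  Change  5.4468e-06 5.4468e-06 -1.0894e-05
  Equil      0.07671    0.08473 9.6106e-05
  solve Keq expr → x = -5.4468e-06; check Q = 1.4210e-06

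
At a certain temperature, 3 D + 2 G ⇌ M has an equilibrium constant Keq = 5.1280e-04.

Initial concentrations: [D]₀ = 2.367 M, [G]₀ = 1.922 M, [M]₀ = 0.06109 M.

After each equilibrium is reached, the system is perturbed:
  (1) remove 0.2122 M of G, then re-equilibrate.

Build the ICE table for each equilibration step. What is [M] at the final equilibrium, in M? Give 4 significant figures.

Q₀ = 0.001247 vs Keq = 5.1280e-04 ⇒ Q>K, reverse
Step 1:
                  D         G         M
  init        2.367     1.922   0.06109
  Δ          0.0931   0.06207  -0.03103
  eq           2.46     1.984   0.03006
  solve Keq expr → x = -0.03103; check Q = 5.1280e-04
Then remove 0.2122 M of G.
Step 2:
                  D         G         M
  init         2.46     1.772   0.03006
  Δ         0.01596   0.01064 -0.005321
  eq          2.476     1.783   0.02473
  solve Keq expr → x = -0.005321; check Q = 5.1280e-04

[M]_eq = 0.02473 M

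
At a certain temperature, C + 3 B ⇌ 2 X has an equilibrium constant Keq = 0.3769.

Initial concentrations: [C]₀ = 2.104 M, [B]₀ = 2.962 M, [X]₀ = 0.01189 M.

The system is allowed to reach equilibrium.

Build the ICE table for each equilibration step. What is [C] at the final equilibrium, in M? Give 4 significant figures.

[C]_eq = 1.548 M

Q₀ = 2.5856e-06 vs Keq = 0.3769 ⇒ Q<K, forward
Step 1:
                    C           B           X
  init          2.104       2.962     0.01189
  Δ           -0.5561      -1.668       1.112
  eq            1.548       1.294       1.124
  solve Keq expr → x = 0.5561; check Q = 0.3769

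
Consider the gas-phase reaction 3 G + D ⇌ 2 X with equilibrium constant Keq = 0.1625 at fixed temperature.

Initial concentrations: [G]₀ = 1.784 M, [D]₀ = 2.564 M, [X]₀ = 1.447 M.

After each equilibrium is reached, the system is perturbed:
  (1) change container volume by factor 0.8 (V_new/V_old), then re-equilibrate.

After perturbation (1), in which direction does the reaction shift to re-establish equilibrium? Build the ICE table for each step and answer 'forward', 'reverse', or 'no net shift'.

Q₀ = 0.1438 vs Keq = 0.1625 ⇒ Q<K, forward
Step 1:
                  G         D         X
  Initial     1.784     2.564     1.447
  Change   -0.04447  -0.01482   0.02964
  Equil        1.74     2.549     1.477
  solve Keq expr → x = 0.01482; check Q = 0.1625
Then change container volume by factor 0.8 (V_new/V_old).
Step 2:
                  G         D         X
  Initial     2.174     3.186     1.846
  Change    -0.1983  -0.06611    0.1322
  Equil       1.976      3.12     1.978
  solve Keq expr → x = 0.06611; check Q = 0.1625

Direction: forward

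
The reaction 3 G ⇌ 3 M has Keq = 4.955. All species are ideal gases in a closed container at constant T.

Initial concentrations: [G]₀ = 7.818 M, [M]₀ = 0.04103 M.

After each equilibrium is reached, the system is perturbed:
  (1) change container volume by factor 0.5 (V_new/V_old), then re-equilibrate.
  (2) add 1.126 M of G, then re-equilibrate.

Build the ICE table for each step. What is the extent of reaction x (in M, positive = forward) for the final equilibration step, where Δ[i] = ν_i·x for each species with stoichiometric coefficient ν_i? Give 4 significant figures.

x = 0.2366 M

Q₀ = 1.4455e-07 vs Keq = 4.955 ⇒ Q<K, forward
Step 1:
                   G          M
  init         7.818    0.04103
  Δ           -4.912      4.912
  eq           2.906      4.953
  solve Keq expr → x = 1.637; check Q = 4.955
Then change container volume by factor 0.5 (V_new/V_old).
Step 2:
                   G          M
  init         5.811      9.907
  Δ                0          0
  eq           5.811      9.907
  solve Keq expr → x = 0; check Q = 4.955
Then add 1.126 M of G.
Step 3:
                   G          M
  init         6.937      9.907
  Δ          -0.7097     0.7097
  eq           6.227      10.62
  solve Keq expr → x = 0.2366; check Q = 4.955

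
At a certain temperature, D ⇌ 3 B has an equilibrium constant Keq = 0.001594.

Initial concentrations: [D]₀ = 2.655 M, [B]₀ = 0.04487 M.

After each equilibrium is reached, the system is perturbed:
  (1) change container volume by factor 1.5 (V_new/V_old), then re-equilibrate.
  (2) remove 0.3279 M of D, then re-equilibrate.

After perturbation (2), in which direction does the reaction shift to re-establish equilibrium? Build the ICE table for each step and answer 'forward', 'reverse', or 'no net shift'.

Direction: reverse

Q₀ = 3.4025e-05 vs Keq = 0.001594 ⇒ Q<K, forward
Step 1:
                   D          B
  init         2.655    0.04487
  Δ          -0.0387     0.1161
  eq           2.616      0.161
  solve Keq expr → x = 0.0387; check Q = 0.001594
Then change container volume by factor 1.5 (V_new/V_old).
Step 2:
                   D          B
  init         1.744     0.1073
  Δ           -0.011    0.03301
  eq           1.733     0.1403
  solve Keq expr → x = 0.011; check Q = 0.001594
Then remove 0.3279 M of D.
Step 3:
                   D          B
  init         1.405     0.1403
  Δ         0.003126  -0.009377
  eq           1.408     0.1309
  solve Keq expr → x = -0.003126; check Q = 0.001594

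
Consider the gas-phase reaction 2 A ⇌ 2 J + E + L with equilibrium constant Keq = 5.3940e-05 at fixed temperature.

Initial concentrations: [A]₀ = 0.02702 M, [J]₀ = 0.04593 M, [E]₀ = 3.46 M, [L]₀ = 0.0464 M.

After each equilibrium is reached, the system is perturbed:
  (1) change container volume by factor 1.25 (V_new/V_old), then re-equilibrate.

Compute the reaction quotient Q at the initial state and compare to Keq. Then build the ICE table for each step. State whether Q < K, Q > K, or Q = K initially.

Q₀ = 0.4639 vs Keq = 5.3940e-05 ⇒ Q>K, reverse
Step 1:
                  A         J         E         L
  Initial   0.02702   0.04593      3.46    0.0464
  Change    0.04412  -0.04412  -0.02206  -0.02206
  Equil     0.07114  0.001806     3.438   0.02434
  solve Keq expr → x = -0.02206; check Q = 5.3940e-05
Then change container volume by factor 1.25 (V_new/V_old).
Step 2:
                  A         J         E         L
  Initial   0.05691  0.001445      2.75   0.01947
  Change  -3.4250e-04 3.4250e-04 1.7125e-04 1.7125e-04
  Equil     0.05657  0.001788     2.751   0.01964
  solve Keq expr → x = 1.7125e-04; check Q = 5.3940e-05

Q₀ = 0.4639; Q > K (proceeds reverse)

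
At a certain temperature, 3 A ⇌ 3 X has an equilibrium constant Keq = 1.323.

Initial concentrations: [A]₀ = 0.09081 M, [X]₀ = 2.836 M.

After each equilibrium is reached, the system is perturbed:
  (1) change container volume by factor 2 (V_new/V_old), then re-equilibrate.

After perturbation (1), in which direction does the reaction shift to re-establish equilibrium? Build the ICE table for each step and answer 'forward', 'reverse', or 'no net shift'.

Direction: no net shift

Q₀ = 3.0459e+04 vs Keq = 1.323 ⇒ Q>K, reverse
Step 1:
                    A           X
  Initial     0.09081       2.836
  Change        1.304      -1.304
  Equil         1.395       1.532
  solve Keq expr → x = -0.4348; check Q = 1.323
Then change container volume by factor 2 (V_new/V_old).
Step 2:
                    A           X
  Initial      0.6976      0.7658
  Change            0           0
  Equil        0.6976      0.7658
  solve Keq expr → x = 0; check Q = 1.323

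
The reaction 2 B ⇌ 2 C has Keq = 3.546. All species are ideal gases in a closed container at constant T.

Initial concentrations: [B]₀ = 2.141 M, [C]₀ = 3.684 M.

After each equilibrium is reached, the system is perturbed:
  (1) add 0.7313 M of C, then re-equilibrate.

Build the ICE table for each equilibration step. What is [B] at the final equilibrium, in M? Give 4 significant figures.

[B]_eq = 2.274 M

Q₀ = 2.961 vs Keq = 3.546 ⇒ Q<K, forward
Step 1:
                    B           C
  init          2.141       3.684
  Δ           -0.1206      0.1206
  eq             2.02       3.805
  solve Keq expr → x = 0.0603; check Q = 3.546
Then add 0.7313 M of C.
Step 2:
                    B           C
  init           2.02       4.536
  Δ            0.2537     -0.2537
  eq            2.274       4.282
  solve Keq expr → x = -0.1268; check Q = 3.546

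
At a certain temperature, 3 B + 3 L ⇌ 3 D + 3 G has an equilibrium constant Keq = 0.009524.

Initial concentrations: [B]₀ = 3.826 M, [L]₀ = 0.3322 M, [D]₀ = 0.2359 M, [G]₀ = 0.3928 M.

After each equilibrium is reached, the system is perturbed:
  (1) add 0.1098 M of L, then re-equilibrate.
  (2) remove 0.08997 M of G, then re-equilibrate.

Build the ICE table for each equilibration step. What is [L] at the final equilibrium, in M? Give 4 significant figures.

Q₀ = 3.8749e-04 vs Keq = 0.009524 ⇒ Q<K, forward
Step 1:
                    B           L           D           G
  Initial       3.826      0.3322      0.2359      0.3928
  Change      -0.1107     -0.1107      0.1107      0.1107
  Equil         3.715      0.2215      0.3466      0.5035
  solve Keq expr → x = 0.03689; check Q = 0.009524
Then add 0.1098 M of L.
Step 2:
                    B           L           D           G
  Initial       3.715      0.3313      0.3466      0.5035
  Change      -0.0495     -0.0495      0.0495      0.0495
  Equil         3.666      0.2818      0.3961       0.553
  solve Keq expr → x = 0.0165; check Q = 0.009524
Then remove 0.08997 M of G.
Step 3:
                    B           L           D           G
  Initial       3.666      0.2818      0.3961       0.463
  Change     -0.02081    -0.02081     0.02081     0.02081
  Equil         3.645       0.261      0.4169      0.4838
  solve Keq expr → x = 0.006937; check Q = 0.009524

[L]_eq = 0.261 M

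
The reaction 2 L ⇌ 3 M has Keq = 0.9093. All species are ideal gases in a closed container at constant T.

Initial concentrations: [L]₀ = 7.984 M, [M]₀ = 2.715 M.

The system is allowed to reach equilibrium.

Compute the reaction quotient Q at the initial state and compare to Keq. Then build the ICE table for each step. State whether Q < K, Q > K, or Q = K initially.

Q₀ = 0.314; Q < K (proceeds forward)

Q₀ = 0.314 vs Keq = 0.9093 ⇒ Q<K, forward
Step 1:
                  L         M
  Initial     7.984     2.715
  Change     -0.632     0.948
  Equil       7.352     3.663
  solve Keq expr → x = 0.316; check Q = 0.9093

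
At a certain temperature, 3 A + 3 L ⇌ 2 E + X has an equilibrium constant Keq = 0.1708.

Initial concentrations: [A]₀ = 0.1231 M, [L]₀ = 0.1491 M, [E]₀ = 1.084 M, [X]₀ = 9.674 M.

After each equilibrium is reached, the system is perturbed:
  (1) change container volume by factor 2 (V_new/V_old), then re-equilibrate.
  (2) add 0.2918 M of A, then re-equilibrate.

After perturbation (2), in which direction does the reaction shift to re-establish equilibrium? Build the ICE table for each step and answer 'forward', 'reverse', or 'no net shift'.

Direction: forward

Q₀ = 1.8385e+06 vs Keq = 0.1708 ⇒ Q>K, reverse
Step 1:
                    A           L           E           X
  I            0.1231      0.1491       1.084       9.674
  C             1.171       1.171     -0.7809     -0.3904
  E             1.294        1.32      0.3031       9.284
  solve Keq expr → x = -0.3904; check Q = 0.1708
Then change container volume by factor 2 (V_new/V_old).
Step 2:
                    A           L           E           X
  I            0.6472      0.6602      0.1516       4.642
  C            0.1025      0.1025    -0.06831    -0.03415
  E            0.7497      0.7627     0.08324       4.608
  solve Keq expr → x = -0.03415; check Q = 0.1708
Then add 0.2918 M of A.
Step 3:
                    A           L           E           X
  I             1.041      0.7627     0.08324       4.608
  C          -0.04777    -0.04777     0.03185     0.01592
  E            0.9937      0.7149      0.1151       4.624
  solve Keq expr → x = 0.01592; check Q = 0.1708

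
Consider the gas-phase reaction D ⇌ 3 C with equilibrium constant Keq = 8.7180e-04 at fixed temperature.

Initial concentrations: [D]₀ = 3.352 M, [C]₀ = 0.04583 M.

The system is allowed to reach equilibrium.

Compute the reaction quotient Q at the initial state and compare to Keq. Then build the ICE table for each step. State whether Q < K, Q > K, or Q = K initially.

Q₀ = 2.8717e-05; Q < K (proceeds forward)

Q₀ = 2.8717e-05 vs Keq = 8.7180e-04 ⇒ Q<K, forward
Step 1:
                   D          C
  I            3.352    0.04583
  C         -0.03223    0.09668
  E             3.32     0.1425
  solve Keq expr → x = 0.03223; check Q = 8.7180e-04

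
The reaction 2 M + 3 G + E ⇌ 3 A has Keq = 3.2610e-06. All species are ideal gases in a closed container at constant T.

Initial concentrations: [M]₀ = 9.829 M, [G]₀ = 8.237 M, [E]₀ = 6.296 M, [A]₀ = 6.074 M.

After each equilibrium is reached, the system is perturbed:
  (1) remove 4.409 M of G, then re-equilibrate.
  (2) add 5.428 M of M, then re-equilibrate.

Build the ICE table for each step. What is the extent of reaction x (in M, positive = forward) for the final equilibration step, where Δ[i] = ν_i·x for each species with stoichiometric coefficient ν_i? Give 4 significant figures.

x = 0.09551 M

Q₀ = 6.5923e-04 vs Keq = 3.2610e-06 ⇒ Q>K, reverse
Step 1:
                   M          G          E          A
  I            9.829      8.237      6.296      6.074
  C            2.747       4.12      1.373      -4.12
  E            12.58      12.36      7.669      1.954
  solve Keq expr → x = -1.373; check Q = 3.2610e-06
Then remove 4.409 M of G.
Step 2:
                   M          G          E          A
  I            12.58      7.948      7.669      1.954
  C           0.3794     0.5691     0.1897    -0.5691
  E            12.95      8.517      7.859      1.385
  solve Keq expr → x = -0.1897; check Q = 3.2610e-06
Then add 5.428 M of M.
Step 3:
                   M          G          E          A
  I            18.38      8.517      7.859      1.385
  C           -0.191    -0.2865   -0.09551     0.2865
  E            18.19       8.23      7.763      1.672
  solve Keq expr → x = 0.09551; check Q = 3.2610e-06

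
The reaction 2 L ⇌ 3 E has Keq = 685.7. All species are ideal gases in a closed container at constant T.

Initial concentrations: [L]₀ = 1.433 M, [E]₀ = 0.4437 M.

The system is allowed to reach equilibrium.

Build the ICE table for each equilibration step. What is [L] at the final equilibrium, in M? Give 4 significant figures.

Q₀ = 0.04254 vs Keq = 685.7 ⇒ Q<K, forward
Step 1:
                   L          E
  Initial      1.433     0.4437
  Change      -1.293      1.939
  Equil       0.1404      2.383
  solve Keq expr → x = 0.6463; check Q = 685.7

[L]_eq = 0.1404 M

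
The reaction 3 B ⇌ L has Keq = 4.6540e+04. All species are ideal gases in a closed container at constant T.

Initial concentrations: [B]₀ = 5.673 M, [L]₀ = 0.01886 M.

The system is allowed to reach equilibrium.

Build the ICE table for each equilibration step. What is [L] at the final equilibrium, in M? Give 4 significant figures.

Q₀ = 1.0330e-04 vs Keq = 4.6540e+04 ⇒ Q<K, forward
Step 1:
                    B           L
  Initial       5.673     0.01886
  Change       -5.639        1.88
  Equil       0.03442       1.898
  solve Keq expr → x = 1.88; check Q = 4.6540e+04

[L]_eq = 1.898 M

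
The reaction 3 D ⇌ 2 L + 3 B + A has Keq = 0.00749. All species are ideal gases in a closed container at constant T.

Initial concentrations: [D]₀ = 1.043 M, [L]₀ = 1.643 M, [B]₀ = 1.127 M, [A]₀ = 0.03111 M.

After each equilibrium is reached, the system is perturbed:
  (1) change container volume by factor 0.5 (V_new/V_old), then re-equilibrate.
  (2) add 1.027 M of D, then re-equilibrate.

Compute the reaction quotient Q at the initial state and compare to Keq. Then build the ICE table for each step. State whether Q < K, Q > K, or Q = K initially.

Q₀ = 0.1059; Q > K (proceeds reverse)

Q₀ = 0.1059 vs Keq = 0.00749 ⇒ Q>K, reverse
Step 1:
                  D         L         B         A
  init        1.043     1.643     1.127   0.03111
  Δ          0.0822   -0.0548   -0.0822   -0.0274
  eq          1.125     1.588     1.045  0.003709
  solve Keq expr → x = -0.0274; check Q = 0.00749
Then change container volume by factor 0.5 (V_new/V_old).
Step 2:
                  D         L         B         A
  init         2.25     3.176      2.09  0.007418
  Δ          0.0193  -0.01286   -0.0193 -0.006432
  eq           2.27     3.164      2.07 9.8615e-04
  solve Keq expr → x = -0.006432; check Q = 0.00749
Then add 1.027 M of D.
Step 3:
                  D         L         B         A
  init        3.297     3.164      2.07 9.8615e-04
  Δ       -0.005958  0.003972  0.005958  0.001986
  eq          3.291     3.168     2.076  0.002972
  solve Keq expr → x = 0.001986; check Q = 0.00749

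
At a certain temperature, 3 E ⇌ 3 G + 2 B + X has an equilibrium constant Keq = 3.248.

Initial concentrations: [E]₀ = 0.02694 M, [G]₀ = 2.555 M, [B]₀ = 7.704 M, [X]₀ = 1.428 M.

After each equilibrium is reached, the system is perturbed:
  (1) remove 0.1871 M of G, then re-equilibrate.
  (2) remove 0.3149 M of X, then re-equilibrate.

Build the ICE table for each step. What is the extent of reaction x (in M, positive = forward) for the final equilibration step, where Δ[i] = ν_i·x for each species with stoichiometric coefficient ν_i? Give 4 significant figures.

x = 0.02248 M

Q₀ = 7.2300e+07 vs Keq = 3.248 ⇒ Q>K, reverse
Step 1:
                   E          G          B          X
  I          0.02694      2.555      7.704      1.428
  C            1.755     -1.755      -1.17    -0.5851
  E            1.782     0.7996      6.534     0.8429
  solve Keq expr → x = -0.5851; check Q = 3.248
Then remove 0.1871 M of G.
Step 2:
                   E          G          B          X
  I            1.782     0.6125      6.534     0.8429
  C          -0.1174     0.1174    0.07827    0.03913
  E            1.665     0.7299      6.612      0.882
  solve Keq expr → x = 0.03913; check Q = 3.248
Then remove 0.3149 M of X.
Step 3:
                   E          G          B          X
  I            1.665     0.7299      6.612     0.5671
  C         -0.06745    0.06745    0.04497    0.02248
  E            1.598     0.7973      6.657     0.5896
  solve Keq expr → x = 0.02248; check Q = 3.248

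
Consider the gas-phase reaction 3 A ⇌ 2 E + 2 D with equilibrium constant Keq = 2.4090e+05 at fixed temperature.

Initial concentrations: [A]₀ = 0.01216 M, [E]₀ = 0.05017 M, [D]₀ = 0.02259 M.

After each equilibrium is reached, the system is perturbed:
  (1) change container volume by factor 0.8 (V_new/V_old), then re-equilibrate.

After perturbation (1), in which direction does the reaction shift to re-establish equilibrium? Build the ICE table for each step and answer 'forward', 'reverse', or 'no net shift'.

Q₀ = 0.7144 vs Keq = 2.4090e+05 ⇒ Q<K, forward
Step 1:
                   A          E          D
  I          0.01216    0.05017    0.02259
  C         -0.01192    0.00795    0.00795
  E       2.3560e-04    0.05812    0.03054
  solve Keq expr → x = 0.003975; check Q = 2.4090e+05
Then change container volume by factor 0.8 (V_new/V_old).
Step 2:
                   A          E          D
  I       2.9450e-04    0.07265    0.03817
  C       2.2613e-05 -1.5076e-05 -1.5076e-05
  E       3.1712e-04    0.07263    0.03816
  solve Keq expr → x = -7.5378e-06; check Q = 2.4090e+05

Direction: reverse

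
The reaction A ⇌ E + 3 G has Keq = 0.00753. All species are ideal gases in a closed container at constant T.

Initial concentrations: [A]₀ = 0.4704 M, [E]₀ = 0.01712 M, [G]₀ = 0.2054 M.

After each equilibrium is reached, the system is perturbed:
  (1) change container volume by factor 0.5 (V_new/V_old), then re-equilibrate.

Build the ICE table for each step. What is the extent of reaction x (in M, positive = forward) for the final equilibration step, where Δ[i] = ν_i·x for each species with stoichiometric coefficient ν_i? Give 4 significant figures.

Q₀ = 3.1538e-04 vs Keq = 0.00753 ⇒ Q<K, forward
Step 1:
                    A           E           G
  init         0.4704     0.01712      0.2054
  Δ          -0.05117     0.05117      0.1535
  eq           0.4192     0.06829      0.3589
  solve Keq expr → x = 0.05117; check Q = 0.00753
Then change container volume by factor 0.5 (V_new/V_old).
Step 2:
                    A           E           G
  init         0.8385      0.1366      0.7178
  Δ           0.07691    -0.07691     -0.2307
  eq           0.9154     0.05966      0.4871
  solve Keq expr → x = -0.07691; check Q = 0.00753

x = -0.07691 M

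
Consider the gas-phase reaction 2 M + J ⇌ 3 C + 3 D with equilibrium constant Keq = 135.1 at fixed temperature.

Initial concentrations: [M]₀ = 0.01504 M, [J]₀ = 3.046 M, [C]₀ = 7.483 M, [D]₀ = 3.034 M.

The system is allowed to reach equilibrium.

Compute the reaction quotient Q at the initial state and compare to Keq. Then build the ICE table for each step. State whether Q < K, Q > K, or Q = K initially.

Q₀ = 1.6984e+07; Q > K (proceeds reverse)

Q₀ = 1.6984e+07 vs Keq = 135.1 ⇒ Q>K, reverse
Step 1:
                   M          J          C          D
  init       0.01504      3.046      7.483      3.034
  Δ            1.077     0.5384     -1.615     -1.615
  eq           1.092      3.584      5.868      1.419
  solve Keq expr → x = -0.5384; check Q = 135.1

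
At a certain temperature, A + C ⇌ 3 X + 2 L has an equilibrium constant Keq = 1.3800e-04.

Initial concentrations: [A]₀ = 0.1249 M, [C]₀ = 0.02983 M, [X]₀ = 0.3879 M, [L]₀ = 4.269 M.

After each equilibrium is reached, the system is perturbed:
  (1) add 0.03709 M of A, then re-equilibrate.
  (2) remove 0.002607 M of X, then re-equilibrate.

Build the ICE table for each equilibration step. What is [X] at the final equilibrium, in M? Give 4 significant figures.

[X]_eq = 0.007267 M

Q₀ = 285.5 vs Keq = 1.3800e-04 ⇒ Q>K, reverse
Step 1:
                   A          C          X          L
  I           0.1249    0.02983     0.3879      4.269
  C            0.127      0.127    -0.3809     -0.254
  E           0.2519     0.1568   0.006967      4.015
  solve Keq expr → x = -0.127; check Q = 1.3800e-04
Then add 0.03709 M of A.
Step 2:
                   A          C          X          L
  I            0.289     0.1568   0.006967      4.015
  C       -1.0786e-04 -1.0786e-04 3.2358e-04 2.1572e-04
  E           0.2889     0.1567    0.00729      4.015
  solve Keq expr → x = 1.0786e-04; check Q = 1.3800e-04
Then remove 0.002607 M of X.
Step 3:
                   A          C          X          L
  I           0.2889     0.1567   0.004683      4.015
  C       -8.6143e-04 -8.6143e-04   0.002584   0.001723
  E            0.288     0.1558   0.007267      4.017
  solve Keq expr → x = 8.6143e-04; check Q = 1.3800e-04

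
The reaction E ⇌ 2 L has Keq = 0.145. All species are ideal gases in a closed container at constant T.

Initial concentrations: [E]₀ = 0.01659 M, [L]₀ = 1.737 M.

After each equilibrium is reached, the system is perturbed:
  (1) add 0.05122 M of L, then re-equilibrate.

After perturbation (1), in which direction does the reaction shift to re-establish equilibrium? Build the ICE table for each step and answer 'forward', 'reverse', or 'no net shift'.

Direction: reverse

Q₀ = 181.9 vs Keq = 0.145 ⇒ Q>K, reverse
Step 1:
                   E          L
  Initial    0.01659      1.737
  Change      0.7066     -1.413
  Equil       0.7232     0.3238
  solve Keq expr → x = -0.7066; check Q = 0.145
Then add 0.05122 M of L.
Step 2:
                   E          L
  Initial     0.7232      0.375
  Change     0.02305    -0.0461
  Equil       0.7462     0.3289
  solve Keq expr → x = -0.02305; check Q = 0.145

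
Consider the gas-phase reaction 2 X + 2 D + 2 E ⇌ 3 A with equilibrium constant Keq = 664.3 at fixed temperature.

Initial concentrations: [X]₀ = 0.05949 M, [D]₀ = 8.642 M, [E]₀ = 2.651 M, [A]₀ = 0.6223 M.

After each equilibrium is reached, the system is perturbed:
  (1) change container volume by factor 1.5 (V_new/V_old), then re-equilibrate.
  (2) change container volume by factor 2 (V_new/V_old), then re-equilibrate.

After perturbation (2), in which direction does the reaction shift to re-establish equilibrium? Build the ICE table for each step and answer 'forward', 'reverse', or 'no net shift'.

Direction: reverse

Q₀ = 0.1297 vs Keq = 664.3 ⇒ Q<K, forward
Step 1:
                    X           D           E           A
  init        0.05949       8.642       2.651      0.6223
  Δ          -0.05845    -0.05845    -0.05845     0.08767
  eq         0.001043       8.584       2.593        0.71
  solve Keq expr → x = 0.02922; check Q = 664.3
Then change container volume by factor 1.5 (V_new/V_old).
Step 2:
                    X           D           E           A
  init     6.9533e-04       5.722       1.728      0.4733
  Δ        5.7801e-04  5.7801e-04  5.7801e-04 -8.6702e-04
  eq         0.001273       5.723       1.729      0.4724
  solve Keq expr → x = -2.8901e-04; check Q = 664.3
Then change container volume by factor 2 (V_new/V_old).
Step 3:
                    X           D           E           A
  init     6.3667e-04       2.861      0.8645      0.2362
  Δ          0.001142    0.001142    0.001142   -0.001712
  eq         0.001778       2.863      0.8656      0.2345
  solve Keq expr → x = -5.7075e-04; check Q = 664.3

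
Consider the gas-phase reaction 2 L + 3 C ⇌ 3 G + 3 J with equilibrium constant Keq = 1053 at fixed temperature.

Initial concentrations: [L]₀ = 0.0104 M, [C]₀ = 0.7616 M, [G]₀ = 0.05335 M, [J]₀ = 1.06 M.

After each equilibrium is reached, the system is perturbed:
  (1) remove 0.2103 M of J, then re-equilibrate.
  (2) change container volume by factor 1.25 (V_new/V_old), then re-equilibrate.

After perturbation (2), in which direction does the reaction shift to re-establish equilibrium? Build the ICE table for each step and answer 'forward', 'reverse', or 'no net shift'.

Direction: forward

Q₀ = 3.785 vs Keq = 1053 ⇒ Q<K, forward
Step 1:
                    L           C           G           J
  Initial      0.0104      0.7616     0.05335        1.06
  Change    -0.009468     -0.0142      0.0142      0.0142
  Equil    9.3227e-04      0.7474     0.06755       1.074
  solve Keq expr → x = 0.004734; check Q = 1053
Then remove 0.2103 M of J.
Step 2:
                    L           C           G           J
  Initial  9.3227e-04      0.7474     0.06755      0.8639
  Change  -2.5325e-04 -3.7988e-04  3.7988e-04  3.7988e-04
  Equil    6.7901e-04       0.747     0.06793      0.8643
  solve Keq expr → x = 1.2663e-04; check Q = 1053
Then change container volume by factor 1.25 (V_new/V_old).
Step 3:
                    L           C           G           J
  Initial  5.4321e-04      0.5976     0.05435      0.6914
  Change  -5.6029e-05 -8.4044e-05  8.4044e-05  8.4044e-05
  Equil    4.8718e-04      0.5975     0.05443      0.6915
  solve Keq expr → x = 2.8015e-05; check Q = 1053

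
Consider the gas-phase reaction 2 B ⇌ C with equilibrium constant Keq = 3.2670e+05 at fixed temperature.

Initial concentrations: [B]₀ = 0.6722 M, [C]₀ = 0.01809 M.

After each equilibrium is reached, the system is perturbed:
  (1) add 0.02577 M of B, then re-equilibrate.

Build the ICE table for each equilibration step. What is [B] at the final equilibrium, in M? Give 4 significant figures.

Q₀ = 0.04004 vs Keq = 3.2670e+05 ⇒ Q<K, forward
Step 1:
                  B         C
  init       0.6722   0.01809
  Δ         -0.6712    0.3356
  eq        0.00104    0.3537
  solve Keq expr → x = 0.3356; check Q = 3.2670e+05
Then add 0.02577 M of B.
Step 2:
                  B         C
  init      0.02681    0.3537
  Δ        -0.02575   0.01288
  eq       0.001059    0.3665
  solve Keq expr → x = 0.01288; check Q = 3.2670e+05

[B]_eq = 0.001059 M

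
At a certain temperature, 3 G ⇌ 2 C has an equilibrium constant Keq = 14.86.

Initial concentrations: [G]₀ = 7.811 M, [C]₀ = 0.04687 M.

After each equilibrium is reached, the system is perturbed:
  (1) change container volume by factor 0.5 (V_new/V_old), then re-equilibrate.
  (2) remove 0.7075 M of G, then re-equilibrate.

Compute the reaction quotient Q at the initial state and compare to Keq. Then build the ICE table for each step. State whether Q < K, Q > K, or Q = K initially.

Q₀ = 4.6097e-06 vs Keq = 14.86 ⇒ Q<K, forward
Step 1:
                    G           C
  init          7.811     0.04687
  Δ              -6.7       4.467
  eq            1.111       4.514
  solve Keq expr → x = 2.233; check Q = 14.86
Then change container volume by factor 0.5 (V_new/V_old).
Step 2:
                    G           C
  init          2.222       9.027
  Δ           -0.4219      0.2813
  eq              1.8       9.308
  solve Keq expr → x = 0.1406; check Q = 14.86
Then remove 0.7075 M of G.
Step 3:
                    G           C
  init          1.092       9.308
  Δ            0.6511     -0.4341
  eq            1.743       8.874
  solve Keq expr → x = -0.217; check Q = 14.86

Q₀ = 4.6097e-06; Q < K (proceeds forward)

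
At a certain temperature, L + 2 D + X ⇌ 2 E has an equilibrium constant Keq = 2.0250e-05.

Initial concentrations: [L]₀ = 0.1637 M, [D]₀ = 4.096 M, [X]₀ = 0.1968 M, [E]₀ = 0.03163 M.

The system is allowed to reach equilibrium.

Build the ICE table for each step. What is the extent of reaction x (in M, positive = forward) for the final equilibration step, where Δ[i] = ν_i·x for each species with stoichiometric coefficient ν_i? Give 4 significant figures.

Q₀ = 0.001851 vs Keq = 2.0250e-05 ⇒ Q>K, reverse
Step 1:
                   L          D          X          E
  Initial     0.1637      4.096     0.1968    0.03163
  Change     0.01402    0.02804    0.01402   -0.02804
  Equil       0.1777      4.124     0.2108   0.003592
  solve Keq expr → x = -0.01402; check Q = 2.0250e-05

x = -0.01402 M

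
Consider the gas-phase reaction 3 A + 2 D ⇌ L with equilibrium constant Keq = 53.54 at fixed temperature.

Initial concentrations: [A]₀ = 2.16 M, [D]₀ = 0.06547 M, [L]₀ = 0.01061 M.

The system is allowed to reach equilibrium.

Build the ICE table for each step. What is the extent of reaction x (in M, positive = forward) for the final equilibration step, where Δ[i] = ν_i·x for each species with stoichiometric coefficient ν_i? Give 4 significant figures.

Q₀ = 0.2456 vs Keq = 53.54 ⇒ Q<K, forward
Step 1:
                  A         D         L
  init         2.16   0.06547   0.01061
  Δ        -0.08469  -0.05646   0.02823
  eq          2.075  0.009009   0.03884
  solve Keq expr → x = 0.02823; check Q = 53.54

x = 0.02823 M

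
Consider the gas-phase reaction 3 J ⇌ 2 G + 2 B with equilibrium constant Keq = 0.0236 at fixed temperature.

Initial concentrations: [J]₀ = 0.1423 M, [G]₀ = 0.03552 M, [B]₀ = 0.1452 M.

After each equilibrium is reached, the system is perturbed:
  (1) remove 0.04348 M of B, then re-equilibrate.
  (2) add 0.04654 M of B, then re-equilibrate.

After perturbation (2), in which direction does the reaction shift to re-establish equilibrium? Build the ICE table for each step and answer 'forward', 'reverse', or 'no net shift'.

Direction: reverse

Q₀ = 0.009231 vs Keq = 0.0236 ⇒ Q<K, forward
Step 1:
                   J          G          B
  Initial     0.1423    0.03552     0.1452
  Change     -0.0146   0.009731   0.009731
  Equil       0.1277    0.04525     0.1549
  solve Keq expr → x = 0.004865; check Q = 0.0236
Then remove 0.04348 M of B.
Step 2:
                   J          G          B
  Initial     0.1277    0.04525     0.1115
  Change    -0.01037   0.006913   0.006913
  Equil       0.1173    0.05216     0.1184
  solve Keq expr → x = 0.003457; check Q = 0.0236
Then add 0.04654 M of B.
Step 3:
                   J          G          B
  Initial     0.1173    0.05216     0.1649
  Change     0.01101  -0.007337  -0.007337
  Equil       0.1283    0.04483     0.1576
  solve Keq expr → x = -0.003669; check Q = 0.0236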